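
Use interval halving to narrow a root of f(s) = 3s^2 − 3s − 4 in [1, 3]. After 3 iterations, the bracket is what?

s = 2 gives f = 2, positive; keep [1, 2]
s = 1.5 gives f = -1.75, negative; keep [1.5, 2]
s = 1.75 gives f = -0.0625, negative; keep [1.75, 2]

[1.75, 2]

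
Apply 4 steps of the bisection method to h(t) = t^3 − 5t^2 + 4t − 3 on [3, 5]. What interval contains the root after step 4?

m = 4, h(m) = -3 (−); new bracket [4, 5]
m = 4.5, h(m) = 4.875 (+); new bracket [4, 4.5]
m = 4.25, h(m) = 0.453125 (+); new bracket [4, 4.25]
m = 4.125, h(m) = -1.3887 (−); new bracket [4.125, 4.25]

[4.125, 4.25]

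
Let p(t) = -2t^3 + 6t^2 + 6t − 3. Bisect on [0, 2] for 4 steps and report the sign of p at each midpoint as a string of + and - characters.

p(1) = 7 > 0, so the root lies in [0, 1]
p(0.5) = 1.25 > 0, so the root lies in [0, 0.5]
p(0.25) = -1.15625 < 0, so the root lies in [0.25, 0.5]
p(0.375) = -0.0117 < 0, so the root lies in [0.375, 0.5]

++--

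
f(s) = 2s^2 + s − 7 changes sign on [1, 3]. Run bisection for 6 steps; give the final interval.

[1.625, 1.65625]

f(2) = 3 > 0, so the root lies in [1, 2]
f(1.5) = -1 < 0, so the root lies in [1.5, 2]
f(1.75) = 0.875 > 0, so the root lies in [1.5, 1.75]
f(1.625) = -0.0938 < 0, so the root lies in [1.625, 1.75]
f(1.6875) = 0.3828 > 0, so the root lies in [1.625, 1.6875]
f(1.65625) = 0.1426 > 0, so the root lies in [1.625, 1.65625]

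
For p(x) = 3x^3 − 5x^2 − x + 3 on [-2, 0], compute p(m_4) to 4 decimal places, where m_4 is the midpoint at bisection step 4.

m = -1, p(m) = -4 (−); new bracket [-1, 0]
m = -0.5, p(m) = 1.875 (+); new bracket [-1, -0.5]
m = -0.75, p(m) = -0.328125 (−); new bracket [-0.75, -0.5]
m = -0.625, p(m) = 0.9395 (+); new bracket [-0.75, -0.625]

0.9395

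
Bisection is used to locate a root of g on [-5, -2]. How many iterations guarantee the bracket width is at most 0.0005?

Width after n steps is 3/2^n. Need 2^n ≥ 3/0.0005 = 6000.
2^12 = 4096 < 6000 ≤ 2^13 = 8192, so n = 13.

13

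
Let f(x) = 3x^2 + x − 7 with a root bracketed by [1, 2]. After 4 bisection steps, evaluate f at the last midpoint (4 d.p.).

midpoint 1.5: f = 1.25 > 0 → [1, 1.5]
midpoint 1.25: f = -1.0625 < 0 → [1.25, 1.5]
midpoint 1.375: f = 0.046875 > 0 → [1.25, 1.375]
midpoint 1.3125: f = -0.5195 < 0 → [1.3125, 1.375]

-0.5195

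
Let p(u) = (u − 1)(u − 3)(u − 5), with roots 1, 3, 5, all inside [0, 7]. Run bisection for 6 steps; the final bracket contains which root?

5

midpoint 3.5: p = -1.875 < 0 → [3.5, 7]
midpoint 5.25: p = 2.390625 > 0 → [3.5, 5.25]
midpoint 4.375: p = -2.900391 < 0 → [4.375, 5.25]
midpoint 4.8125: p = -1.2957 < 0 → [4.8125, 5.25]
midpoint 5.03125: p = 0.2559 > 0 → [4.8125, 5.03125]
midpoint 4.921875: p = -0.5889 < 0 → [4.921875, 5.03125]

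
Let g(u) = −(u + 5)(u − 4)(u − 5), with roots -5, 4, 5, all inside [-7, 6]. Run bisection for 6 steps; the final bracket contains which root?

-5

m = -0.5, g(m) = -111.375 (−); new bracket [-7, -0.5]
m = -3.75, g(m) = -84.765625 (−); new bracket [-7, -3.75]
m = -5.375, g(m) = 36.474609 (+); new bracket [-5.375, -3.75]
m = -4.5625, g(m) = -35.822 (−); new bracket [-5.375, -4.5625]
m = -4.96875, g(m) = -2.794 (−); new bracket [-5.375, -4.96875]
m = -5.171875, g(m) = 16.0351 (+); new bracket [-5.171875, -4.96875]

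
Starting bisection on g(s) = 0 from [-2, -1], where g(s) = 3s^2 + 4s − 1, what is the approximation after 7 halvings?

midpoint -1.5: g = -0.25 < 0 → [-2, -1.5]
midpoint -1.75: g = 1.1875 > 0 → [-1.75, -1.5]
midpoint -1.625: g = 0.421875 > 0 → [-1.625, -1.5]
midpoint -1.5625: g = 0.0742 > 0 → [-1.5625, -1.5]
midpoint -1.53125: g = -0.0908 < 0 → [-1.5625, -1.53125]
midpoint -1.546875: g = -0.009 < 0 → [-1.5625, -1.546875]
midpoint -1.5546875: g = 0.0324 > 0 → [-1.5546875, -1.546875]

-1.5546875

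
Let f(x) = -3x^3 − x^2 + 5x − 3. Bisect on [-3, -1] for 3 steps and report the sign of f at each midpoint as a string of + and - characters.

+-+

f(-2) = 7 > 0, so the root lies in [-2, -1]
f(-1.5) = -2.625 < 0, so the root lies in [-2, -1.5]
f(-1.75) = 1.265625 > 0, so the root lies in [-1.75, -1.5]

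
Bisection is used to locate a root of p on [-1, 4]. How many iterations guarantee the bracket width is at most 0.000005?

Width after n steps is 5/2^n. Need 2^n ≥ 5/0.000005 = 1000000.
2^19 = 524288 < 1000000 ≤ 2^20 = 1048576, so n = 20.

20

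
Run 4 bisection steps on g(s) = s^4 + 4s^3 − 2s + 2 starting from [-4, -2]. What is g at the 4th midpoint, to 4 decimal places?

g(-3) = -19 < 0, so the root lies in [-4, -3]
g(-3.5) = -12.4375 < 0, so the root lies in [-4, -3.5]
g(-3.75) = -3.683594 < 0, so the root lies in [-4, -3.75]
g(-3.875) = 2.4768 > 0, so the root lies in [-3.875, -3.75]

2.4768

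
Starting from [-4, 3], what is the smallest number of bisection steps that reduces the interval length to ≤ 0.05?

8

Width after n steps is 7/2^n. Need 2^n ≥ 7/0.05 = 140.
2^7 = 128 < 140 ≤ 2^8 = 256, so n = 8.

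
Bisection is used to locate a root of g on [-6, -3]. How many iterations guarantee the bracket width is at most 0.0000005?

Width after n steps is 3/2^n. Need 2^n ≥ 3/0.0000005 = 6000000.
2^22 = 4194304 < 6000000 ≤ 2^23 = 8388608, so n = 23.

23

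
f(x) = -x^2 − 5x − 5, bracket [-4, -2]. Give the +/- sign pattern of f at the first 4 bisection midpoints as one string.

m = -3, f(m) = 1 (+); new bracket [-4, -3]
m = -3.5, f(m) = 0.25 (+); new bracket [-4, -3.5]
m = -3.75, f(m) = -0.3125 (−); new bracket [-3.75, -3.5]
m = -3.625, f(m) = -0.0156 (−); new bracket [-3.625, -3.5]

++--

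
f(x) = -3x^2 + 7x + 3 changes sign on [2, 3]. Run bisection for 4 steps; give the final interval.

midpoint 2.5: f = 1.75 > 0 → [2.5, 3]
midpoint 2.75: f = -0.4375 < 0 → [2.5, 2.75]
midpoint 2.625: f = 0.703125 > 0 → [2.625, 2.75]
midpoint 2.6875: f = 0.1445 > 0 → [2.6875, 2.75]

[2.6875, 2.75]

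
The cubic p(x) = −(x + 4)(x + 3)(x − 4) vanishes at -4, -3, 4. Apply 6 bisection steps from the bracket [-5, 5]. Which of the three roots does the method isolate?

p(0) = 48 > 0, so the root lies in [0, 5]
p(2.5) = 53.625 > 0, so the root lies in [2.5, 5]
p(3.75) = 13.078125 > 0, so the root lies in [3.75, 5]
p(4.375) = -23.1621 < 0, so the root lies in [3.75, 4.375]
p(4.0625) = -3.5588 < 0, so the root lies in [3.75, 4.0625]
p(3.90625) = 5.119 > 0, so the root lies in [3.90625, 4.0625]

4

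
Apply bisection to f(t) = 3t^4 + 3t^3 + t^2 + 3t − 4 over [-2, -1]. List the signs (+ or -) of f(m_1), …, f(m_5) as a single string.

m = -1.5, f(m) = -1.1875 (−); new bracket [-2, -1.5]
m = -1.75, f(m) = 5.871094 (+); new bracket [-1.75, -1.5]
m = -1.625, f(m) = 1.811279 (+); new bracket [-1.625, -1.5]
m = -1.5625, f(m) = 0.1912 (+); new bracket [-1.5625, -1.5]
m = -1.53125, f(m) = -0.5269 (−); new bracket [-1.5625, -1.53125]

-+++-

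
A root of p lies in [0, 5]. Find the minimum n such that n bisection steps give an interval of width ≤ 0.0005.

Width after n steps is 5/2^n. Need 2^n ≥ 5/0.0005 = 10000.
2^13 = 8192 < 10000 ≤ 2^14 = 16384, so n = 14.

14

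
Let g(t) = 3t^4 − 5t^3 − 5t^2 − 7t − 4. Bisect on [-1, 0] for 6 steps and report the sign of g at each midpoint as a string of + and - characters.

-++---

m = -0.5, g(m) = -0.9375 (−); new bracket [-1, -0.5]
m = -0.75, g(m) = 1.496094 (+); new bracket [-0.75, -0.5]
m = -0.625, g(m) = 0.100342 (+); new bracket [-0.625, -0.5]
m = -0.5625, g(m) = -0.4543 (−); new bracket [-0.625, -0.5625]
m = -0.59375, g(m) = -0.187 (−); new bracket [-0.625, -0.59375]
m = -0.609375, g(m) = -0.046 (−); new bracket [-0.625, -0.609375]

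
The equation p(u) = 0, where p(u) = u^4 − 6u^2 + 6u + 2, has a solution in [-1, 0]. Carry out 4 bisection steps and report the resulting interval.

m = -0.5, p(m) = -2.4375 (−); new bracket [-0.5, 0]
m = -0.25, p(m) = 0.128906 (+); new bracket [-0.5, -0.25]
m = -0.375, p(m) = -1.073975 (−); new bracket [-0.375, -0.25]
m = -0.3125, p(m) = -0.4514 (−); new bracket [-0.3125, -0.25]

[-0.3125, -0.25]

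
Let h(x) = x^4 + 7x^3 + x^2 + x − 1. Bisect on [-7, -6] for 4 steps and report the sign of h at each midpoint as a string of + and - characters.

---+

h(-6.5) = -102.5625 < 0, so the root lies in [-7, -6.5]
h(-6.75) = -39.074219 < 0, so the root lies in [-7, -6.75]
h(-6.875) = -1.228271 < 0, so the root lies in [-7, -6.875]
h(-6.9375) = 19.323 > 0, so the root lies in [-6.9375, -6.875]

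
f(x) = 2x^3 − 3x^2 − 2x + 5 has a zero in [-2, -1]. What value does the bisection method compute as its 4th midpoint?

-1.1875

midpoint -1.5: f = -5.5 < 0 → [-1.5, -1]
midpoint -1.25: f = -1.09375 < 0 → [-1.25, -1]
midpoint -1.125: f = 0.605469 > 0 → [-1.25, -1.125]
midpoint -1.1875: f = -0.2046 < 0 → [-1.1875, -1.125]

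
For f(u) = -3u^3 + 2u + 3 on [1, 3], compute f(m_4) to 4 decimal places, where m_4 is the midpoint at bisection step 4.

midpoint 2: f = -17 < 0 → [1, 2]
midpoint 1.5: f = -4.125 < 0 → [1, 1.5]
midpoint 1.25: f = -0.359375 < 0 → [1, 1.25]
midpoint 1.125: f = 0.9785 > 0 → [1.125, 1.25]

0.9785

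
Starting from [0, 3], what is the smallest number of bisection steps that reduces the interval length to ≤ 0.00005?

Width after n steps is 3/2^n. Need 2^n ≥ 3/0.00005 = 60000.
2^15 = 32768 < 60000 ≤ 2^16 = 65536, so n = 16.

16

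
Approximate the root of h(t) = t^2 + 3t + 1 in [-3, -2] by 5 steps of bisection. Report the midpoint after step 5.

m = -2.5, h(m) = -0.25 (−); new bracket [-3, -2.5]
m = -2.75, h(m) = 0.3125 (+); new bracket [-2.75, -2.5]
m = -2.625, h(m) = 0.015625 (+); new bracket [-2.625, -2.5]
m = -2.5625, h(m) = -0.1211 (−); new bracket [-2.625, -2.5625]
m = -2.59375, h(m) = -0.0537 (−); new bracket [-2.625, -2.59375]

-2.59375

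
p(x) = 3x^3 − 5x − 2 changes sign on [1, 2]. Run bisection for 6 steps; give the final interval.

[1.453125, 1.46875]

midpoint 1.5: p = 0.625 > 0 → [1, 1.5]
midpoint 1.25: p = -2.390625 < 0 → [1.25, 1.5]
midpoint 1.375: p = -1.076172 < 0 → [1.375, 1.5]
midpoint 1.4375: p = -0.2761 < 0 → [1.4375, 1.5]
midpoint 1.46875: p = 0.1615 > 0 → [1.4375, 1.46875]
midpoint 1.453125: p = -0.0605 < 0 → [1.453125, 1.46875]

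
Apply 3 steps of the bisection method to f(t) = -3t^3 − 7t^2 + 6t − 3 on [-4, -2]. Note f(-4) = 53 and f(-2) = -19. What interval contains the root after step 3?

[-3.25, -3]

midpoint -3: f = -3 < 0 → [-4, -3]
midpoint -3.5: f = 18.875 > 0 → [-3.5, -3]
midpoint -3.25: f = 6.546875 > 0 → [-3.25, -3]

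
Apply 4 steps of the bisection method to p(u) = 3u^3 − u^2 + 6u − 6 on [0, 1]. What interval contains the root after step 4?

[0.8125, 0.875]

midpoint 0.5: p = -2.875 < 0 → [0.5, 1]
midpoint 0.75: p = -0.796875 < 0 → [0.75, 1]
midpoint 0.875: p = 0.494141 > 0 → [0.75, 0.875]
midpoint 0.8125: p = -0.176 < 0 → [0.8125, 0.875]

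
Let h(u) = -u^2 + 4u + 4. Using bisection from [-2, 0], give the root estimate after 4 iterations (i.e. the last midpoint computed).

h(-1) = -1 < 0, so the root lies in [-1, 0]
h(-0.5) = 1.75 > 0, so the root lies in [-1, -0.5]
h(-0.75) = 0.4375 > 0, so the root lies in [-1, -0.75]
h(-0.875) = -0.2656 < 0, so the root lies in [-0.875, -0.75]

-0.875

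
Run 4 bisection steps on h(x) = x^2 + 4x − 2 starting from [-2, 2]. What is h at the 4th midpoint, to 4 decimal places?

-0.9375

m = 0, h(m) = -2 (−); new bracket [0, 2]
m = 1, h(m) = 3 (+); new bracket [0, 1]
m = 0.5, h(m) = 0.25 (+); new bracket [0, 0.5]
m = 0.25, h(m) = -0.9375 (−); new bracket [0.25, 0.5]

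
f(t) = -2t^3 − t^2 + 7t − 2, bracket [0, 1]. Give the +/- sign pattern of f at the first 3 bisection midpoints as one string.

t = 0.5 gives f = 1, positive; keep [0, 0.5]
t = 0.25 gives f = -0.34375, negative; keep [0.25, 0.5]
t = 0.375 gives f = 0.378906, positive; keep [0.25, 0.375]

+-+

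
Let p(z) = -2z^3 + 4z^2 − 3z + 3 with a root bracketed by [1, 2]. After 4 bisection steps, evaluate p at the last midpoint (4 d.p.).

p(1.5) = 0.75 > 0, so the root lies in [1.5, 2]
p(1.75) = -0.71875 < 0, so the root lies in [1.5, 1.75]
p(1.625) = 0.105469 > 0, so the root lies in [1.625, 1.75]
p(1.6875) = -0.2827 < 0, so the root lies in [1.625, 1.6875]

-0.2827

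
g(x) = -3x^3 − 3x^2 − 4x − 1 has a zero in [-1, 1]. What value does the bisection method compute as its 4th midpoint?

-0.375

x = 0 gives g = -1, negative; keep [-1, 0]
x = -0.5 gives g = 0.625, positive; keep [-0.5, 0]
x = -0.25 gives g = -0.140625, negative; keep [-0.5, -0.25]
x = -0.375 gives g = 0.2363, positive; keep [-0.375, -0.25]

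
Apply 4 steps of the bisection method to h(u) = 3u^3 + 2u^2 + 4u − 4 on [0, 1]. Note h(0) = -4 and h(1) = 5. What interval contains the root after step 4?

h(0.5) = -1.125 < 0, so the root lies in [0.5, 1]
h(0.75) = 1.390625 > 0, so the root lies in [0.5, 0.75]
h(0.625) = 0.013672 > 0, so the root lies in [0.5, 0.625]
h(0.5625) = -0.5833 < 0, so the root lies in [0.5625, 0.625]

[0.5625, 0.625]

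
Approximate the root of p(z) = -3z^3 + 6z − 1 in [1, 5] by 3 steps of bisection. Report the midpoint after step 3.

p(3) = -64 < 0, so the root lies in [1, 3]
p(2) = -13 < 0, so the root lies in [1, 2]
p(1.5) = -2.125 < 0, so the root lies in [1, 1.5]

1.5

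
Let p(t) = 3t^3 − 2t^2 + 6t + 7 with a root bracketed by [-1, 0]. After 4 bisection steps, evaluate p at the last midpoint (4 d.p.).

t = -0.5 gives p = 3.125, positive; keep [-1, -0.5]
t = -0.75 gives p = 0.109375, positive; keep [-1, -0.75]
t = -0.875 gives p = -1.791016, negative; keep [-0.875, -0.75]
t = -0.8125 gives p = -0.8044, negative; keep [-0.8125, -0.75]

-0.8044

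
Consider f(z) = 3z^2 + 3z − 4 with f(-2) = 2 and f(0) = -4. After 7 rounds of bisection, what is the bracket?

midpoint -1: f = -4 < 0 → [-2, -1]
midpoint -1.5: f = -1.75 < 0 → [-2, -1.5]
midpoint -1.75: f = -0.0625 < 0 → [-2, -1.75]
midpoint -1.875: f = 0.9219 > 0 → [-1.875, -1.75]
midpoint -1.8125: f = 0.418 > 0 → [-1.8125, -1.75]
midpoint -1.78125: f = 0.1748 > 0 → [-1.78125, -1.75]
midpoint -1.765625: f = 0.0554 > 0 → [-1.765625, -1.75]

[-1.765625, -1.75]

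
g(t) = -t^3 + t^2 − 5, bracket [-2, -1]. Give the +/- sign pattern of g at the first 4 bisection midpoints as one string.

+--+

midpoint -1.5: g = 0.625 > 0 → [-1.5, -1]
midpoint -1.25: g = -1.484375 < 0 → [-1.5, -1.25]
midpoint -1.375: g = -0.509766 < 0 → [-1.5, -1.375]
midpoint -1.4375: g = 0.0369 > 0 → [-1.4375, -1.375]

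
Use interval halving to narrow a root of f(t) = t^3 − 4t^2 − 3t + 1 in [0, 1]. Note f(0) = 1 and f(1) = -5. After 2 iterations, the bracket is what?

m = 0.5, f(m) = -1.375 (−); new bracket [0, 0.5]
m = 0.25, f(m) = 0.015625 (+); new bracket [0.25, 0.5]

[0.25, 0.5]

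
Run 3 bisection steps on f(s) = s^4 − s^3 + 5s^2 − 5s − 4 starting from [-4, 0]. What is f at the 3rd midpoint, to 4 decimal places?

-0.0625

m = -2, f(m) = 50 (+); new bracket [-2, 0]
m = -1, f(m) = 8 (+); new bracket [-1, 0]
m = -0.5, f(m) = -0.0625 (−); new bracket [-1, -0.5]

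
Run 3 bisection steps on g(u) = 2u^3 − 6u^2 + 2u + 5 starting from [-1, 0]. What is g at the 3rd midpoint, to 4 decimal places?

0.9180

u = -0.5 gives g = 2.25, positive; keep [-1, -0.5]
u = -0.75 gives g = -0.71875, negative; keep [-0.75, -0.5]
u = -0.625 gives g = 0.917969, positive; keep [-0.75, -0.625]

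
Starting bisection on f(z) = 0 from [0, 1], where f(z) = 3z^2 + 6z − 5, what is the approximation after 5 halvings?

0.65625

z = 0.5 gives f = -1.25, negative; keep [0.5, 1]
z = 0.75 gives f = 1.1875, positive; keep [0.5, 0.75]
z = 0.625 gives f = -0.078125, negative; keep [0.625, 0.75]
z = 0.6875 gives f = 0.543, positive; keep [0.625, 0.6875]
z = 0.65625 gives f = 0.2295, positive; keep [0.625, 0.65625]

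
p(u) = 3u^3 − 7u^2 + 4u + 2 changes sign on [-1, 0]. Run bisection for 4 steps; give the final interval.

[-0.3125, -0.25]

p(-0.5) = -2.125 < 0, so the root lies in [-0.5, 0]
p(-0.25) = 0.515625 > 0, so the root lies in [-0.5, -0.25]
p(-0.375) = -0.642578 < 0, so the root lies in [-0.375, -0.25]
p(-0.3125) = -0.0251 < 0, so the root lies in [-0.3125, -0.25]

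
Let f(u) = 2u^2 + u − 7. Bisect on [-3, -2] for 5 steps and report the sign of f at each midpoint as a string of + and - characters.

++-++

midpoint -2.5: f = 3 > 0 → [-2.5, -2]
midpoint -2.25: f = 0.875 > 0 → [-2.25, -2]
midpoint -2.125: f = -0.09375 < 0 → [-2.25, -2.125]
midpoint -2.1875: f = 0.3828 > 0 → [-2.1875, -2.125]
midpoint -2.15625: f = 0.1426 > 0 → [-2.15625, -2.125]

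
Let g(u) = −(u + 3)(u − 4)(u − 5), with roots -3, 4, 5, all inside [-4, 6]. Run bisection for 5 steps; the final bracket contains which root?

u = 1 gives g = -48, negative; keep [-4, 1]
u = -1.5 gives g = -53.625, negative; keep [-4, -1.5]
u = -2.75 gives g = -13.078125, negative; keep [-4, -2.75]
u = -3.375 gives g = 23.1621, positive; keep [-3.375, -2.75]
u = -3.0625 gives g = 3.5588, positive; keep [-3.0625, -2.75]

-3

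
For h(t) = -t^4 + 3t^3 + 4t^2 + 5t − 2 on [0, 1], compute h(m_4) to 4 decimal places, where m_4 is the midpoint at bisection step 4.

t = 0.5 gives h = 1.8125, positive; keep [0, 0.5]
t = 0.25 gives h = -0.457031, negative; keep [0.25, 0.5]
t = 0.375 gives h = 0.575928, positive; keep [0.25, 0.375]
t = 0.3125 gives h = 0.0351, positive; keep [0.25, 0.3125]

0.0351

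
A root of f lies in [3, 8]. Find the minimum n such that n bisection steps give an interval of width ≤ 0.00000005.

27

Width after n steps is 5/2^n. Need 2^n ≥ 5/0.00000005 = 100000000.
2^26 = 67108864 < 100000000 ≤ 2^27 = 134217728, so n = 27.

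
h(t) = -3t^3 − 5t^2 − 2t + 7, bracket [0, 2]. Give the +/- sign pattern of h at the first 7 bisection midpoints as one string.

m = 1, h(m) = -3 (−); new bracket [0, 1]
m = 0.5, h(m) = 4.375 (+); new bracket [0.5, 1]
m = 0.75, h(m) = 1.421875 (+); new bracket [0.75, 1]
m = 0.875, h(m) = -0.5879 (−); new bracket [0.75, 0.875]
m = 0.8125, h(m) = 0.4651 (+); new bracket [0.8125, 0.875]
m = 0.84375, h(m) = -0.0491 (−); new bracket [0.8125, 0.84375]
m = 0.828125, h(m) = 0.211 (+); new bracket [0.828125, 0.84375]

-++-+-+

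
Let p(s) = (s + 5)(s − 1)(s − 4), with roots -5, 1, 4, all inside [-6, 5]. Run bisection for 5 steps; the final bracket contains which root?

midpoint -0.5: p = 30.375 > 0 → [-6, -0.5]
midpoint -3.25: p = 53.921875 > 0 → [-6, -3.25]
midpoint -4.625: p = 18.193359 > 0 → [-6, -4.625]
midpoint -5.3125: p = -18.3704 < 0 → [-5.3125, -4.625]
midpoint -4.96875: p = 1.6729 > 0 → [-5.3125, -4.96875]

-5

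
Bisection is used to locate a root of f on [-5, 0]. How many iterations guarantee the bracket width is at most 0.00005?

17

Width after n steps is 5/2^n. Need 2^n ≥ 5/0.00005 = 100000.
2^16 = 65536 < 100000 ≤ 2^17 = 131072, so n = 17.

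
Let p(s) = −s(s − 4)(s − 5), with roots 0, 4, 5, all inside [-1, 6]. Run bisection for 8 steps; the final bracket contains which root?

0

m = 2.5, p(m) = -9.375 (−); new bracket [-1, 2.5]
m = 0.75, p(m) = -10.359375 (−); new bracket [-1, 0.75]
m = -0.125, p(m) = 2.642578 (+); new bracket [-0.125, 0.75]
m = 0.3125, p(m) = -5.4016 (−); new bracket [-0.125, 0.3125]
m = 0.09375, p(m) = -1.7967 (−); new bracket [-0.125, 0.09375]
m = -0.015625, p(m) = 0.3147 (+); new bracket [-0.015625, 0.09375]
m = 0.0390625, p(m) = -0.7676 (−); new bracket [-0.015625, 0.0390625]
m = 0.01171875, p(m) = -0.2331 (−); new bracket [-0.015625, 0.01171875]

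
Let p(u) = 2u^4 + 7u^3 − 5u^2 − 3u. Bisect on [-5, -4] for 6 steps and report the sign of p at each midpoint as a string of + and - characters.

+++++-

midpoint -4.5: p = 94.5 > 0 → [-4.5, -4]
midpoint -4.25: p = 37.585938 > 0 → [-4.25, -4]
midpoint -4.125: p = 15.033691 > 0 → [-4.125, -4]
midpoint -4.0625: p = 5.096 > 0 → [-4.0625, -4]
midpoint -4.03125: p = 0.4451 > 0 → [-4.03125, -4]
midpoint -4.015625: p = -1.8029 < 0 → [-4.03125, -4.015625]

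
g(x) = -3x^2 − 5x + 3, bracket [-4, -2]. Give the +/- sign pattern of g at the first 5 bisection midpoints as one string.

midpoint -3: g = -9 < 0 → [-3, -2]
midpoint -2.5: g = -3.25 < 0 → [-2.5, -2]
midpoint -2.25: g = -0.9375 < 0 → [-2.25, -2]
midpoint -2.125: g = 0.0781 > 0 → [-2.25, -2.125]
midpoint -2.1875: g = -0.418 < 0 → [-2.1875, -2.125]

---+-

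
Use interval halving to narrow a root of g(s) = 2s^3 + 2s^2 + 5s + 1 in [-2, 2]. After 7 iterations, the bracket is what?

[-0.21875, -0.1875]

midpoint 0: g = 1 > 0 → [-2, 0]
midpoint -1: g = -4 < 0 → [-1, 0]
midpoint -0.5: g = -1.25 < 0 → [-0.5, 0]
midpoint -0.25: g = -0.1562 < 0 → [-0.25, 0]
midpoint -0.125: g = 0.4023 > 0 → [-0.25, -0.125]
midpoint -0.1875: g = 0.1196 > 0 → [-0.25, -0.1875]
midpoint -0.21875: g = -0.019 < 0 → [-0.21875, -0.1875]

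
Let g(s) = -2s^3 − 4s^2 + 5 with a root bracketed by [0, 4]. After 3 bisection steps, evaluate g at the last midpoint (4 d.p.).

3.7500

s = 2 gives g = -27, negative; keep [0, 2]
s = 1 gives g = -1, negative; keep [0, 1]
s = 0.5 gives g = 3.75, positive; keep [0.5, 1]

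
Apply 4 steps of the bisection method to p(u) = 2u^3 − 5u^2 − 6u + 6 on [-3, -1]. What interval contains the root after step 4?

u = -2 gives p = -18, negative; keep [-2, -1]
u = -1.5 gives p = -3, negative; keep [-1.5, -1]
u = -1.25 gives p = 1.78125, positive; keep [-1.5, -1.25]
u = -1.375 gives p = -0.4023, negative; keep [-1.375, -1.25]

[-1.375, -1.25]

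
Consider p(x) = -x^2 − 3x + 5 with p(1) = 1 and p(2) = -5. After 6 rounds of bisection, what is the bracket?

[1.1875, 1.203125]

x = 1.5 gives p = -1.75, negative; keep [1, 1.5]
x = 1.25 gives p = -0.3125, negative; keep [1, 1.25]
x = 1.125 gives p = 0.359375, positive; keep [1.125, 1.25]
x = 1.1875 gives p = 0.0273, positive; keep [1.1875, 1.25]
x = 1.21875 gives p = -0.1416, negative; keep [1.1875, 1.21875]
x = 1.203125 gives p = -0.0569, negative; keep [1.1875, 1.203125]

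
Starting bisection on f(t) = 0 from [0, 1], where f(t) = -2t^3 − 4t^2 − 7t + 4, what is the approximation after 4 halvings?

0.4375

t = 0.5 gives f = -0.75, negative; keep [0, 0.5]
t = 0.25 gives f = 1.96875, positive; keep [0.25, 0.5]
t = 0.375 gives f = 0.707031, positive; keep [0.375, 0.5]
t = 0.4375 gives f = 0.0044, positive; keep [0.4375, 0.5]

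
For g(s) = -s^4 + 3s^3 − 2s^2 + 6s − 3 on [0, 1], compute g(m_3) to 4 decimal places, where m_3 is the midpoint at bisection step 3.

g(0.5) = -0.1875 < 0, so the root lies in [0.5, 1]
g(0.75) = 1.324219 > 0, so the root lies in [0.5, 0.75]
g(0.625) = 0.548584 > 0, so the root lies in [0.5, 0.625]

0.5486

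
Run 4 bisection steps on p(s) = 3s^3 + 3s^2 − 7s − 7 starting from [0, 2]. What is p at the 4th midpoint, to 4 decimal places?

m = 1, p(m) = -8 (−); new bracket [1, 2]
m = 1.5, p(m) = -0.625 (−); new bracket [1.5, 2]
m = 1.75, p(m) = 6.015625 (+); new bracket [1.5, 1.75]
m = 1.625, p(m) = 2.4199 (+); new bracket [1.5, 1.625]

2.4199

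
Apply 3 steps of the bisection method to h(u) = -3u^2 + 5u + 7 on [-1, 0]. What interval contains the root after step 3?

midpoint -0.5: h = 3.75 > 0 → [-1, -0.5]
midpoint -0.75: h = 1.5625 > 0 → [-1, -0.75]
midpoint -0.875: h = 0.328125 > 0 → [-1, -0.875]

[-1, -0.875]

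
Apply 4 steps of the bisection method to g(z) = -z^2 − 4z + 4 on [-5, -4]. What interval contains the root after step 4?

[-4.875, -4.8125]

z = -4.5 gives g = 1.75, positive; keep [-5, -4.5]
z = -4.75 gives g = 0.4375, positive; keep [-5, -4.75]
z = -4.875 gives g = -0.265625, negative; keep [-4.875, -4.75]
z = -4.8125 gives g = 0.0898, positive; keep [-4.875, -4.8125]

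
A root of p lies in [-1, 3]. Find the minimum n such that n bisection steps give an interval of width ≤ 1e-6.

22

Width after n steps is 4/2^n. Need 2^n ≥ 4/1e-6 = 4000000.
2^21 = 2097152 < 4000000 ≤ 2^22 = 4194304, so n = 22.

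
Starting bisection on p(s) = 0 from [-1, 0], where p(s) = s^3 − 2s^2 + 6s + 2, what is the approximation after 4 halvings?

midpoint -0.5: p = -1.625 < 0 → [-0.5, 0]
midpoint -0.25: p = 0.359375 > 0 → [-0.5, -0.25]
midpoint -0.375: p = -0.583984 < 0 → [-0.375, -0.25]
midpoint -0.3125: p = -0.1008 < 0 → [-0.3125, -0.25]

-0.3125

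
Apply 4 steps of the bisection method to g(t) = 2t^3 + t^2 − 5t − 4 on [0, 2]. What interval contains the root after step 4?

g(1) = -6 < 0, so the root lies in [1, 2]
g(1.5) = -2.5 < 0, so the root lies in [1.5, 2]
g(1.75) = 1.03125 > 0, so the root lies in [1.5, 1.75]
g(1.625) = -0.9023 < 0, so the root lies in [1.625, 1.75]

[1.625, 1.75]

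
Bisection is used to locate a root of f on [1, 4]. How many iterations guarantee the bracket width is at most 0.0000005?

23

Width after n steps is 3/2^n. Need 2^n ≥ 3/0.0000005 = 6000000.
2^22 = 4194304 < 6000000 ≤ 2^23 = 8388608, so n = 23.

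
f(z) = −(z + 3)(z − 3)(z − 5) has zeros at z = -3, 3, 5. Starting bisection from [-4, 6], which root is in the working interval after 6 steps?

-3

m = 1, f(m) = -32 (−); new bracket [-4, 1]
m = -1.5, f(m) = -43.875 (−); new bracket [-4, -1.5]
m = -2.75, f(m) = -11.140625 (−); new bracket [-4, -2.75]
m = -3.375, f(m) = 20.0215 (+); new bracket [-3.375, -2.75]
m = -3.0625, f(m) = 3.0549 (+); new bracket [-3.0625, -2.75]
m = -2.90625, f(m) = -4.3778 (−); new bracket [-3.0625, -2.90625]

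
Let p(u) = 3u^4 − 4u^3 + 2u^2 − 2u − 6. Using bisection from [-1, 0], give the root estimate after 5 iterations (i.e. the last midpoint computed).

midpoint -0.5: p = -3.8125 < 0 → [-1, -0.5]
midpoint -0.75: p = -0.738281 < 0 → [-1, -0.75]
midpoint -0.875: p = 1.719482 > 0 → [-0.875, -0.75]
midpoint -0.8125: p = 0.3982 > 0 → [-0.8125, -0.75]
midpoint -0.78125: p = -0.1919 < 0 → [-0.8125, -0.78125]

-0.78125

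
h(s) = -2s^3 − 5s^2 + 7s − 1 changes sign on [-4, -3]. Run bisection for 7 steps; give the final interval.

h(-3.5) = -1 < 0, so the root lies in [-4, -3.5]
h(-3.75) = 7.90625 > 0, so the root lies in [-3.75, -3.5]
h(-3.625) = 3.191406 > 0, so the root lies in [-3.625, -3.5]
h(-3.5625) = 1.0317 > 0, so the root lies in [-3.5625, -3.5]
h(-3.53125) = 0.0001 > 0, so the root lies in [-3.53125, -3.5]
h(-3.515625) = -0.5039 < 0, so the root lies in [-3.53125, -3.515625]
h(-3.5234375) = -0.2529 < 0, so the root lies in [-3.53125, -3.5234375]

[-3.53125, -3.5234375]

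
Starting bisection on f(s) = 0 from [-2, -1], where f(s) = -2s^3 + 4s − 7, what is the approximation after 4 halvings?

s = -1.5 gives f = -6.25, negative; keep [-2, -1.5]
s = -1.75 gives f = -3.28125, negative; keep [-2, -1.75]
s = -1.875 gives f = -1.316406, negative; keep [-2, -1.875]
s = -1.9375 gives f = -0.2036, negative; keep [-2, -1.9375]

-1.9375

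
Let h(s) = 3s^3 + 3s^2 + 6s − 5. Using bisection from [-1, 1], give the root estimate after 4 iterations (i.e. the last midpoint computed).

h(0) = -5 < 0, so the root lies in [0, 1]
h(0.5) = -0.875 < 0, so the root lies in [0.5, 1]
h(0.75) = 2.453125 > 0, so the root lies in [0.5, 0.75]
h(0.625) = 0.6543 > 0, so the root lies in [0.5, 0.625]

0.625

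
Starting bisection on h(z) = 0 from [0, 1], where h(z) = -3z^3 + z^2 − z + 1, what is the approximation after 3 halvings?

0.625

h(0.5) = 0.375 > 0, so the root lies in [0.5, 1]
h(0.75) = -0.453125 < 0, so the root lies in [0.5, 0.75]
h(0.625) = 0.033203 > 0, so the root lies in [0.625, 0.75]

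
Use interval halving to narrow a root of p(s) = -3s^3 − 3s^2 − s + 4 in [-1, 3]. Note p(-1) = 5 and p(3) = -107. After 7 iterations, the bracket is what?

[0.75, 0.78125]

m = 1, p(m) = -3 (−); new bracket [-1, 1]
m = 0, p(m) = 4 (+); new bracket [0, 1]
m = 0.5, p(m) = 2.375 (+); new bracket [0.5, 1]
m = 0.75, p(m) = 0.2969 (+); new bracket [0.75, 1]
m = 0.875, p(m) = -1.1816 (−); new bracket [0.75, 0.875]
m = 0.8125, p(m) = -0.4021 (−); new bracket [0.75, 0.8125]
m = 0.78125, p(m) = -0.0428 (−); new bracket [0.75, 0.78125]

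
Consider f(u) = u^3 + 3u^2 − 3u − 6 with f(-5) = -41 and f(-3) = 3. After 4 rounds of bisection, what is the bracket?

[-3.375, -3.25]

midpoint -4: f = -10 < 0 → [-4, -3]
midpoint -3.5: f = -1.625 < 0 → [-3.5, -3]
midpoint -3.25: f = 1.109375 > 0 → [-3.5, -3.25]
midpoint -3.375: f = -0.1465 < 0 → [-3.375, -3.25]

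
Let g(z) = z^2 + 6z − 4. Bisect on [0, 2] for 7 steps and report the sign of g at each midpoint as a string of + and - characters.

g(1) = 3 > 0, so the root lies in [0, 1]
g(0.5) = -0.75 < 0, so the root lies in [0.5, 1]
g(0.75) = 1.0625 > 0, so the root lies in [0.5, 0.75]
g(0.625) = 0.1406 > 0, so the root lies in [0.5, 0.625]
g(0.5625) = -0.3086 < 0, so the root lies in [0.5625, 0.625]
g(0.59375) = -0.085 < 0, so the root lies in [0.59375, 0.625]
g(0.609375) = 0.0276 > 0, so the root lies in [0.59375, 0.609375]

+-++--+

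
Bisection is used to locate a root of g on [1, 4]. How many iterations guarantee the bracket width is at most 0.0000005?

23

Width after n steps is 3/2^n. Need 2^n ≥ 3/0.0000005 = 6000000.
2^22 = 4194304 < 6000000 ≤ 2^23 = 8388608, so n = 23.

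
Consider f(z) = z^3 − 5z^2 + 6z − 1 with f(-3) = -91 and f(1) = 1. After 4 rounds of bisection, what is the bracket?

[0, 0.25]

m = -1, f(m) = -13 (−); new bracket [-1, 1]
m = 0, f(m) = -1 (−); new bracket [0, 1]
m = 0.5, f(m) = 0.875 (+); new bracket [0, 0.5]
m = 0.25, f(m) = 0.2031 (+); new bracket [0, 0.25]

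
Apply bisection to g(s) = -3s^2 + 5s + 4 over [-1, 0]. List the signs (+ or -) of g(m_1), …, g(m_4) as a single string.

+--+

m = -0.5, g(m) = 0.75 (+); new bracket [-1, -0.5]
m = -0.75, g(m) = -1.4375 (−); new bracket [-0.75, -0.5]
m = -0.625, g(m) = -0.296875 (−); new bracket [-0.625, -0.5]
m = -0.5625, g(m) = 0.2383 (+); new bracket [-0.625, -0.5625]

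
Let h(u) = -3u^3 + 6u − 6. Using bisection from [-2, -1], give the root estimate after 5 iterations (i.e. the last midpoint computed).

m = -1.5, h(m) = -4.875 (−); new bracket [-2, -1.5]
m = -1.75, h(m) = -0.421875 (−); new bracket [-2, -1.75]
m = -1.875, h(m) = 2.525391 (+); new bracket [-1.875, -1.75]
m = -1.8125, h(m) = 0.988 (+); new bracket [-1.8125, -1.75]
m = -1.78125, h(m) = 0.2674 (+); new bracket [-1.78125, -1.75]

-1.78125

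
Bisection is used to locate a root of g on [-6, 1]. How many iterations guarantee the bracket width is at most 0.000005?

21

Width after n steps is 7/2^n. Need 2^n ≥ 7/0.000005 = 1400000.
2^20 = 1048576 < 1400000 ≤ 2^21 = 2097152, so n = 21.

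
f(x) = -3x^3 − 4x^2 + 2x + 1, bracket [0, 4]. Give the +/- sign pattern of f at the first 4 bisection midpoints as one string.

f(2) = -35 < 0, so the root lies in [0, 2]
f(1) = -4 < 0, so the root lies in [0, 1]
f(0.5) = 0.625 > 0, so the root lies in [0.5, 1]
f(0.75) = -1.0156 < 0, so the root lies in [0.5, 0.75]

--+-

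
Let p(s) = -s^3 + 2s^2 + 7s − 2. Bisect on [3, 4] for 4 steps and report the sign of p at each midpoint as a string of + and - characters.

+-++

s = 3.5 gives p = 4.125, positive; keep [3.5, 4]
s = 3.75 gives p = -0.359375, negative; keep [3.5, 3.75]
s = 3.625 gives p = 2.021484, positive; keep [3.625, 3.75]
s = 3.6875 gives p = 0.8665, positive; keep [3.6875, 3.75]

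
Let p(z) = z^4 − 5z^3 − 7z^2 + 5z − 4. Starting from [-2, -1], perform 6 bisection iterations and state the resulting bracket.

m = -1.5, p(m) = -5.3125 (−); new bracket [-2, -1.5]
m = -1.75, p(m) = 1.988281 (+); new bracket [-1.75, -1.5]
m = -1.625, p(m) = -2.181396 (−); new bracket [-1.75, -1.625]
m = -1.6875, p(m) = -0.2348 (−); new bracket [-1.75, -1.6875]
m = -1.71875, p(m) = 0.8411 (+); new bracket [-1.71875, -1.6875]
m = -1.703125, p(m) = 0.2943 (+); new bracket [-1.703125, -1.6875]

[-1.703125, -1.6875]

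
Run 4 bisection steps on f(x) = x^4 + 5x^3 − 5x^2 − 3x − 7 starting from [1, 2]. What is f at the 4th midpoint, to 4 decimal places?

midpoint 1.5: f = -0.8125 < 0 → [1.5, 2]
midpoint 1.75: f = 8.613281 > 0 → [1.5, 1.75]
midpoint 1.625: f = 3.349854 > 0 → [1.5, 1.625]
midpoint 1.5625: f = 1.1394 > 0 → [1.5, 1.5625]

1.1394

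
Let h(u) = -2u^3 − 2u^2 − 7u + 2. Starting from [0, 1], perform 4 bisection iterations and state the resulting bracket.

[0.25, 0.3125]

midpoint 0.5: h = -2.25 < 0 → [0, 0.5]
midpoint 0.25: h = 0.09375 > 0 → [0.25, 0.5]
midpoint 0.375: h = -1.011719 < 0 → [0.25, 0.375]
midpoint 0.3125: h = -0.4438 < 0 → [0.25, 0.3125]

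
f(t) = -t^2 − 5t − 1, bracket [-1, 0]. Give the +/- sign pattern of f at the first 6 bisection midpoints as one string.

++--+-

m = -0.5, f(m) = 1.25 (+); new bracket [-0.5, 0]
m = -0.25, f(m) = 0.1875 (+); new bracket [-0.25, 0]
m = -0.125, f(m) = -0.390625 (−); new bracket [-0.25, -0.125]
m = -0.1875, f(m) = -0.0977 (−); new bracket [-0.25, -0.1875]
m = -0.21875, f(m) = 0.0459 (+); new bracket [-0.21875, -0.1875]
m = -0.203125, f(m) = -0.0256 (−); new bracket [-0.21875, -0.203125]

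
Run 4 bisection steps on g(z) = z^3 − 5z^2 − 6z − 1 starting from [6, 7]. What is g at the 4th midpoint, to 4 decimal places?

1.6760

g(6.5) = 23.375 > 0, so the root lies in [6, 6.5]
g(6.25) = 10.328125 > 0, so the root lies in [6, 6.25]
g(6.125) = 4.455078 > 0, so the root lies in [6, 6.125]
g(6.0625) = 1.676 > 0, so the root lies in [6, 6.0625]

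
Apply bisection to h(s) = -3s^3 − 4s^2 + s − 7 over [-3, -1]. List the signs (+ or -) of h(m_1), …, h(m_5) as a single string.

s = -2 gives h = -1, negative; keep [-3, -2]
s = -2.5 gives h = 12.375, positive; keep [-2.5, -2]
s = -2.25 gives h = 4.671875, positive; keep [-2.25, -2]
s = -2.125 gives h = 1.5996, positive; keep [-2.125, -2]
s = -2.0625 gives h = 0.2429, positive; keep [-2.0625, -2]

-++++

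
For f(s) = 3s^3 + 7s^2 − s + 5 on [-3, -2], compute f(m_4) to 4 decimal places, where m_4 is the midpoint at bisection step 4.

midpoint -2.5: f = 4.375 > 0 → [-3, -2.5]
midpoint -2.75: f = -1.703125 < 0 → [-2.75, -2.5]
midpoint -2.625: f = 1.595703 > 0 → [-2.75, -2.625]
midpoint -2.6875: f = 0.0134 > 0 → [-2.75, -2.6875]

0.0134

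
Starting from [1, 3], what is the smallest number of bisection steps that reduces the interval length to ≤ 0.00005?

Width after n steps is 2/2^n. Need 2^n ≥ 2/0.00005 = 40000.
2^15 = 32768 < 40000 ≤ 2^16 = 65536, so n = 16.

16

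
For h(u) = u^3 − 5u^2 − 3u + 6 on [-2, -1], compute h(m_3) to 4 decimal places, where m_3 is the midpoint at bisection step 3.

midpoint -1.5: h = -4.125 < 0 → [-1.5, -1]
midpoint -1.25: h = -0.015625 < 0 → [-1.25, -1]
midpoint -1.125: h = 1.623047 > 0 → [-1.25, -1.125]

1.6230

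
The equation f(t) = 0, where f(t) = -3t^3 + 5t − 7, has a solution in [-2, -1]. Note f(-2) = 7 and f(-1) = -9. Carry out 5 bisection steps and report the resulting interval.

[-1.75, -1.71875]

m = -1.5, f(m) = -4.375 (−); new bracket [-2, -1.5]
m = -1.75, f(m) = 0.328125 (+); new bracket [-1.75, -1.5]
m = -1.625, f(m) = -2.251953 (−); new bracket [-1.75, -1.625]
m = -1.6875, f(m) = -1.0212 (−); new bracket [-1.75, -1.6875]
m = -1.71875, f(m) = -0.3617 (−); new bracket [-1.75, -1.71875]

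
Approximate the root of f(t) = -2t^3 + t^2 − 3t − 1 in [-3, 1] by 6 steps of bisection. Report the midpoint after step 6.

-0.3125

t = -1 gives f = 5, positive; keep [-1, 1]
t = 0 gives f = -1, negative; keep [-1, 0]
t = -0.5 gives f = 1, positive; keep [-0.5, 0]
t = -0.25 gives f = -0.1562, negative; keep [-0.5, -0.25]
t = -0.375 gives f = 0.3711, positive; keep [-0.375, -0.25]
t = -0.3125 gives f = 0.0962, positive; keep [-0.3125, -0.25]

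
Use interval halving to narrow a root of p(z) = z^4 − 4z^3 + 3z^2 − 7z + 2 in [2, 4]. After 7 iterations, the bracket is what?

z = 3 gives p = -19, negative; keep [3, 4]
z = 3.5 gives p = -7.1875, negative; keep [3.5, 4]
z = 3.75 gives p = 4.753906, positive; keep [3.5, 3.75]
z = 3.625 gives p = -1.8162, negative; keep [3.625, 3.75]
z = 3.6875 gives p = 1.3113, positive; keep [3.625, 3.6875]
z = 3.65625 gives p = -0.2908, negative; keep [3.65625, 3.6875]
z = 3.671875 gives p = 0.5005, positive; keep [3.65625, 3.671875]

[3.65625, 3.671875]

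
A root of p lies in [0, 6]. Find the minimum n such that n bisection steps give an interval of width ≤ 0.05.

Width after n steps is 6/2^n. Need 2^n ≥ 6/0.05 = 120.
2^6 = 64 < 120 ≤ 2^7 = 128, so n = 7.

7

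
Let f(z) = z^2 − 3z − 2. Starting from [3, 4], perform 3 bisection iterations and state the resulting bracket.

m = 3.5, f(m) = -0.25 (−); new bracket [3.5, 4]
m = 3.75, f(m) = 0.8125 (+); new bracket [3.5, 3.75]
m = 3.625, f(m) = 0.265625 (+); new bracket [3.5, 3.625]

[3.5, 3.625]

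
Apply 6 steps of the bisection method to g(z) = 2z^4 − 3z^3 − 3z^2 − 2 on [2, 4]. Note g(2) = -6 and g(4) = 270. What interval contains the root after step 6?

midpoint 3: g = 52 > 0 → [2, 3]
midpoint 2.5: g = 10.5 > 0 → [2, 2.5]
midpoint 2.25: g = -0.101562 < 0 → [2.25, 2.5]
midpoint 2.375: g = 4.522 > 0 → [2.25, 2.375]
midpoint 2.3125: g = 2.0525 > 0 → [2.25, 2.3125]
midpoint 2.28125: g = 0.9375 > 0 → [2.25, 2.28125]

[2.25, 2.28125]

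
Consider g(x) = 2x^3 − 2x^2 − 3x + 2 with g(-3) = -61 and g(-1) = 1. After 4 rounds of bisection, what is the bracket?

[-1.125, -1]

x = -2 gives g = -16, negative; keep [-2, -1]
x = -1.5 gives g = -4.75, negative; keep [-1.5, -1]
x = -1.25 gives g = -1.28125, negative; keep [-1.25, -1]
x = -1.125 gives g = -0.0039, negative; keep [-1.125, -1]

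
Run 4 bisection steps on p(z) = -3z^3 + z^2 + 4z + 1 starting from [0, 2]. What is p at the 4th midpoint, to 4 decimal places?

m = 1, p(m) = 3 (+); new bracket [1, 2]
m = 1.5, p(m) = -0.875 (−); new bracket [1, 1.5]
m = 1.25, p(m) = 1.703125 (+); new bracket [1.25, 1.5]
m = 1.375, p(m) = 0.5918 (+); new bracket [1.375, 1.5]

0.5918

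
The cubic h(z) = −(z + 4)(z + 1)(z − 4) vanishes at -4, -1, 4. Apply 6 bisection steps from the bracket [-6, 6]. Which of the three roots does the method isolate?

midpoint 0: h = 16 > 0 → [0, 6]
midpoint 3: h = 28 > 0 → [3, 6]
midpoint 4.5: h = -23.375 < 0 → [3, 4.5]
midpoint 3.75: h = 9.2031 > 0 → [3.75, 4.5]
midpoint 4.125: h = -5.2051 < 0 → [3.75, 4.125]
midpoint 3.9375: h = 2.4495 > 0 → [3.9375, 4.125]

4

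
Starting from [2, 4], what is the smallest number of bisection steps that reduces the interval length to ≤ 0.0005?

12

Width after n steps is 2/2^n. Need 2^n ≥ 2/0.0005 = 4000.
2^11 = 2048 < 4000 ≤ 2^12 = 4096, so n = 12.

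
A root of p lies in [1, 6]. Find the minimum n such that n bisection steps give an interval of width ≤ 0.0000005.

Width after n steps is 5/2^n. Need 2^n ≥ 5/0.0000005 = 10000000.
2^23 = 8388608 < 10000000 ≤ 2^24 = 16777216, so n = 24.

24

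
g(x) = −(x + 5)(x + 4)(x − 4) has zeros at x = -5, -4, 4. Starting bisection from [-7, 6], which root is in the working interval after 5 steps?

4

m = -0.5, g(m) = 70.875 (+); new bracket [-0.5, 6]
m = 2.75, g(m) = 65.390625 (+); new bracket [2.75, 6]
m = 4.375, g(m) = -29.443359 (−); new bracket [2.75, 4.375]
m = 3.5625, g(m) = 28.3298 (+); new bracket [3.5625, 4.375]
m = 3.96875, g(m) = 2.2334 (+); new bracket [3.96875, 4.375]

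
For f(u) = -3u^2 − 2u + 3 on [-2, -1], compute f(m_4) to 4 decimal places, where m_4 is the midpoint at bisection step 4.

m = -1.5, f(m) = -0.75 (−); new bracket [-1.5, -1]
m = -1.25, f(m) = 0.8125 (+); new bracket [-1.5, -1.25]
m = -1.375, f(m) = 0.078125 (+); new bracket [-1.5, -1.375]
m = -1.4375, f(m) = -0.3242 (−); new bracket [-1.4375, -1.375]

-0.3242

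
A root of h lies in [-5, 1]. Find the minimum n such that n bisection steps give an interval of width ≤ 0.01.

10

Width after n steps is 6/2^n. Need 2^n ≥ 6/0.01 = 600.
2^9 = 512 < 600 ≤ 2^10 = 1024, so n = 10.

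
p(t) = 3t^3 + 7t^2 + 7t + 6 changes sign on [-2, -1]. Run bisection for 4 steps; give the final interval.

midpoint -1.5: p = 1.125 > 0 → [-2, -1.5]
midpoint -1.75: p = -0.890625 < 0 → [-1.75, -1.5]
midpoint -1.625: p = 0.236328 > 0 → [-1.75, -1.625]
midpoint -1.6875: p = -0.2952 < 0 → [-1.6875, -1.625]

[-1.6875, -1.625]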